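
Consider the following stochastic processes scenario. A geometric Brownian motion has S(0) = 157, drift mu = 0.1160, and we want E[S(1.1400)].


E[S(t)] = S(0) * exp(mu * t)
= 157 * exp(0.1160 * 1.1400)
= 157 * 1.1414
= 179.1970

179.1970


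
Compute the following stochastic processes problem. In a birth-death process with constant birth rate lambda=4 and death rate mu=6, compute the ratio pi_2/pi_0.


For birth-death process, pi_n/pi_0 = (lambda/mu)^n
= (4/6)^2
= 0.4444

0.4444


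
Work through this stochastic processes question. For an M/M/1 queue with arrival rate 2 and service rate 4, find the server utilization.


rho = lambda/mu
= 2/4
= 0.5000

0.5000


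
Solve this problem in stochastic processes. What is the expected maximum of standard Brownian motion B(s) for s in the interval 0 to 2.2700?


E(max B(s)) = sqrt(2t/pi)
= sqrt(2*2.2700/pi)
= sqrt(1.4451)
= 1.2021

1.2021


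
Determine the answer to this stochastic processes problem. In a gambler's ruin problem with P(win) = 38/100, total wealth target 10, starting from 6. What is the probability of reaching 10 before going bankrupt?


Gambler's ruin formula:
r = q/p = 0.6200/0.3800 = 1.6316
P(win) = (1 - r^i)/(1 - r^N)
= (1 - 1.6316^6)/(1 - 1.6316^10)
= 0.1346

0.1346


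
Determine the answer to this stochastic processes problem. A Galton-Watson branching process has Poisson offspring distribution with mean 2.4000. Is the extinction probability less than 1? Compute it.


Since mu = 2.4000 > 1, extinction prob q < 1.
Solve s = exp(mu*(s-1)) iteratively.
q = 0.1214

0.1214


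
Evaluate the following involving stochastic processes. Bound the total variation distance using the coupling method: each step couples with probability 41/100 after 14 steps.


TV distance bound <= (1-delta)^n
= (1 - 0.4100)^14
= 0.5900^14
= 6.1934e-04

6.1934e-04


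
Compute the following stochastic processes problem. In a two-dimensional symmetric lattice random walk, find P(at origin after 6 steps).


P = C(6,3)^2 / 4^6
= 20^2 / 4096
= 400 / 4096
= 0.0977

0.0977


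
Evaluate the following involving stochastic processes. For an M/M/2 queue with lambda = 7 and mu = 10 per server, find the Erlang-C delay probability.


a = lambda/mu = 0.7000
rho = a/c = 0.3500
Erlang-C formula applied:
C(c,a) = 0.1815

0.1815


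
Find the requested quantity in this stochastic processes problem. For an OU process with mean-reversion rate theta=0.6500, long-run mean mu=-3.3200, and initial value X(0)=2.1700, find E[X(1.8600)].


E[X(t)] = mu + (X(0) - mu)*exp(-theta*t)
= -3.3200 + (2.1700 - -3.3200)*exp(-0.6500*1.8600)
= -3.3200 + 5.4900 * 0.2985
= -1.6813

-1.6813


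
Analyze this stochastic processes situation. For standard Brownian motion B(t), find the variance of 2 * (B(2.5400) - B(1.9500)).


Var(alpha*(B(t)-B(s))) = alpha^2 * (t-s)
= 2^2 * (2.5400 - 1.9500)
= 4 * 0.5900
= 2.3600

2.3600


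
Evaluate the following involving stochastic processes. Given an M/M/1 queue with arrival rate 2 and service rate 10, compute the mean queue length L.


rho = 2/10 = 0.2000
L = rho/(1-rho)
= 0.2000/0.8000
= 0.2500

0.2500


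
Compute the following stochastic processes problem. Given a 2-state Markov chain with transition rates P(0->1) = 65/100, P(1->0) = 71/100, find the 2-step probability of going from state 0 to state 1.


Computing P^2 by matrix multiplication.
P = [[0.3500, 0.6500], [0.7100, 0.2900]]
After raising P to the power 2:
P^2(0,1) = 0.4160

0.4160


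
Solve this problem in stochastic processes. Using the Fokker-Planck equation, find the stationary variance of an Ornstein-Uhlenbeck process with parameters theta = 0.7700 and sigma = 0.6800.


Stationary variance = sigma^2 / (2*theta)
= 0.6800^2 / (2*0.7700)
= 0.4624 / 1.5400
= 0.3003

0.3003


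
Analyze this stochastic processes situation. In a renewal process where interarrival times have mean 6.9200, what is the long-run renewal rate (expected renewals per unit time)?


Long-run renewal rate = 1/E(X)
= 1/6.9200
= 0.1445

0.1445


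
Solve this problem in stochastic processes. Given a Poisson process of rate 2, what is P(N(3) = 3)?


P(N(t)=k) = (lambda*t)^k * exp(-lambda*t) / k!
lambda*t = 6
= 6^3 * exp(-6) / 3!
= 216 * 0.0025 / 6
= 0.0892

0.0892


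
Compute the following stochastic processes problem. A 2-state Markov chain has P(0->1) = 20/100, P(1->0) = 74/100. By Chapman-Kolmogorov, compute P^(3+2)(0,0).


P^5 = P^3 * P^2
Computing via matrix multiplication of the transition matrix.
Entry (0,0) of P^5 = 0.7872

0.7872


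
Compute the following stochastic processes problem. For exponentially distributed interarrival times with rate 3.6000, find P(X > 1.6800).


P(X > t) = exp(-lambda * t)
= exp(-3.6000 * 1.6800)
= exp(-6.0480) = 0.0024

0.0024


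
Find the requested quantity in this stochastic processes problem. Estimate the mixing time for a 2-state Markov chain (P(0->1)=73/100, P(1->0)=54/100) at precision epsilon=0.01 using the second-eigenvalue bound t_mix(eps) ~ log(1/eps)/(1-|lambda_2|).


lambda_2 = |1 - p01 - p10| = |1 - 0.7300 - 0.5400| = 0.2700
t_mix ~ log(1/eps)/(1 - |lambda_2|)
= log(100)/(1 - 0.2700) = 4.6052/0.7300
= 6.3085

6.3085


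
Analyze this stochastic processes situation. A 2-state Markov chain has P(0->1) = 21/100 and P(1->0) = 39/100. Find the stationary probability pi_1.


Stationary distribution: pi_0 = p10/(p01+p10), pi_1 = p01/(p01+p10)
p01 = 0.2100, p10 = 0.3900
pi_1 = 0.3500

0.3500


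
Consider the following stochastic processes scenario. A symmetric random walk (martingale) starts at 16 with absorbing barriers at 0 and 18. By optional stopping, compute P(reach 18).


By optional stopping theorem: E(M at tau) = M(0) = 16
P(hit 18)*18 + P(hit 0)*0 = 16
P(hit 18) = (16 - 0)/(18 - 0) = 8/9 = 0.8889

0.8889


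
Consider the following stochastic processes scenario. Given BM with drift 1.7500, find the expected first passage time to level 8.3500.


Expected first passage time = a/mu
= 8.3500/1.7500
= 4.7714

4.7714


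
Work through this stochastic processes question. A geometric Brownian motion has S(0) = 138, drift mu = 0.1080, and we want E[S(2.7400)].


E[S(t)] = S(0) * exp(mu * t)
= 138 * exp(0.1080 * 2.7400)
= 138 * 1.3444
= 185.5220

185.5220


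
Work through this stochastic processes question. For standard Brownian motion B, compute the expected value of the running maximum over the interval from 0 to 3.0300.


E(max B(s)) = sqrt(2t/pi)
= sqrt(2*3.0300/pi)
= sqrt(1.9290)
= 1.3889

1.3889


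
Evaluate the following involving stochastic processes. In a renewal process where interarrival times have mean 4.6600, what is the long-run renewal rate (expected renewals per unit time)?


Long-run renewal rate = 1/E(X)
= 1/4.6600
= 0.2146

0.2146


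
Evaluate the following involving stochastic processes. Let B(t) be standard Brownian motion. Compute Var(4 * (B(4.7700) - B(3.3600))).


Var(alpha*(B(t)-B(s))) = alpha^2 * (t-s)
= 4^2 * (4.7700 - 3.3600)
= 16 * 1.4100
= 22.5600

22.5600


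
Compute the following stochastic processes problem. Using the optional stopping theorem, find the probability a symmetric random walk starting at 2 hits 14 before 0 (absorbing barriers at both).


By optional stopping theorem: E(M at tau) = M(0) = 2
P(hit 14)*14 + P(hit 0)*0 = 2
P(hit 14) = (2 - 0)/(14 - 0) = 1/7 = 0.1429

0.1429


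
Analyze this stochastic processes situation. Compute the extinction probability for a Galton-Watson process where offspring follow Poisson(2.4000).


Since mu = 2.4000 > 1, extinction prob q < 1.
Solve s = exp(mu*(s-1)) iteratively.
q = 0.1214

0.1214


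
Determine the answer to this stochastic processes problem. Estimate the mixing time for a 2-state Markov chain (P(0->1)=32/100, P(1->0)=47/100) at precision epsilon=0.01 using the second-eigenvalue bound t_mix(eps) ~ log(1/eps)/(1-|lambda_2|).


lambda_2 = |1 - p01 - p10| = |1 - 0.3200 - 0.4700| = 0.2100
t_mix ~ log(1/eps)/(1 - |lambda_2|)
= log(100)/(1 - 0.2100) = 4.6052/0.7900
= 5.8293

5.8293


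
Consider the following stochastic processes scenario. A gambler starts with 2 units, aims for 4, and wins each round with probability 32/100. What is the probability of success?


Gambler's ruin formula:
r = q/p = 0.6800/0.3200 = 2.1250
P(win) = (1 - r^i)/(1 - r^N)
= (1 - 2.1250^2)/(1 - 2.1250^4)
= 0.1813

0.1813


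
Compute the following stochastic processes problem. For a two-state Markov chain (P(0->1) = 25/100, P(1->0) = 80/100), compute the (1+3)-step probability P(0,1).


P^4 = P^1 * P^3
Computing via matrix multiplication of the transition matrix.
Entry (0,1) of P^4 = 0.2381

0.2381


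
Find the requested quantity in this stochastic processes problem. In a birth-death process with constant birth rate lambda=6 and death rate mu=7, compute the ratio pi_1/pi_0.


For birth-death process, pi_n/pi_0 = (lambda/mu)^n
= (6/7)^1
= 0.8571

0.8571


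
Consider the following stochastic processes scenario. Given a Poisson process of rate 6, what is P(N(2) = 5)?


P(N(t)=k) = (lambda*t)^k * exp(-lambda*t) / k!
lambda*t = 12
= 12^5 * exp(-12) / 5!
= 248832 * 6.1442e-06 / 120
= 0.0127

0.0127


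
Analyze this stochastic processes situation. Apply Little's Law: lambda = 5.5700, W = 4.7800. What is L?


Little's Law: L = lambda * W
= 5.5700 * 4.7800
= 26.6246

26.6246


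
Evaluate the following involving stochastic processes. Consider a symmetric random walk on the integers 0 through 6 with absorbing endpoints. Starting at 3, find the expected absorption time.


For symmetric RW on 0,...,N with absorbing barriers, E(i) = i*(N-i)
E(3) = 3 * 3 = 9

9


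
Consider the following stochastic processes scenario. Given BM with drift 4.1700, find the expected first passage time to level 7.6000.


Expected first passage time = a/mu
= 7.6000/4.1700
= 1.8225

1.8225


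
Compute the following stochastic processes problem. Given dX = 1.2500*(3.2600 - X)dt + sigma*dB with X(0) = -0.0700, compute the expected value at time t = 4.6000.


E[X(t)] = mu + (X(0) - mu)*exp(-theta*t)
= 3.2600 + (-0.0700 - 3.2600)*exp(-1.2500*4.6000)
= 3.2600 + -3.3300 * 0.0032
= 3.2494

3.2494


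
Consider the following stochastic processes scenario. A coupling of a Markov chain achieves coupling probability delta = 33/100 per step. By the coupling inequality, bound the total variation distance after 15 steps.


TV distance bound <= (1-delta)^n
= (1 - 0.3300)^15
= 0.6700^15
= 0.0025

0.0025


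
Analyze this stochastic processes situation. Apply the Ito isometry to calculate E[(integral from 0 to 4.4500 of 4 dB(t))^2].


By Ito isometry: E[(int f dB)^2] = int f^2 dt
= 4^2 * 4.4500
= 16 * 4.4500 = 71.2000

71.2000


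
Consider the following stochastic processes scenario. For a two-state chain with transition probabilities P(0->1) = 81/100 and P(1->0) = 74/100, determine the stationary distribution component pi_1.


Stationary distribution: pi_0 = p10/(p01+p10), pi_1 = p01/(p01+p10)
p01 = 0.8100, p10 = 0.7400
pi_1 = 0.5226

0.5226


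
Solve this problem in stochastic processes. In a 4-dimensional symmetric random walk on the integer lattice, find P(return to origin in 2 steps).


P(return in 2 steps) = P(reverse first step) = 1/(2d)
= 1/8
= 0.1250

0.1250


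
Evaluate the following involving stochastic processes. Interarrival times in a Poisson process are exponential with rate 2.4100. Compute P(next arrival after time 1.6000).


P(X > t) = exp(-lambda * t)
= exp(-2.4100 * 1.6000)
= exp(-3.8560) = 0.0212

0.0212


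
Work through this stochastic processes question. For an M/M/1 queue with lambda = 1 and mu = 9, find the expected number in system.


rho = 1/9 = 0.1111
L = rho/(1-rho)
= 0.1111/0.8889
= 0.1250

0.1250


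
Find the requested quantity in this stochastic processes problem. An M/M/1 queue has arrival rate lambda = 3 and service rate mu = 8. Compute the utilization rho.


rho = lambda/mu
= 3/8
= 0.3750

0.3750


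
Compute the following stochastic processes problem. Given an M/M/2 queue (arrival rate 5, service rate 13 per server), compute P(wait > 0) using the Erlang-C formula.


a = lambda/mu = 0.3846
rho = a/c = 0.1923
Erlang-C formula applied:
C(c,a) = 0.0620

0.0620


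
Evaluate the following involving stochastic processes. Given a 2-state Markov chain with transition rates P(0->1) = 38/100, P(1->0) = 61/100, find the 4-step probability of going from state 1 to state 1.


Computing P^4 by matrix multiplication.
P = [[0.6200, 0.3800], [0.6100, 0.3900]]
After raising P to the power 4:
P^4(1,1) = 0.3838

0.3838


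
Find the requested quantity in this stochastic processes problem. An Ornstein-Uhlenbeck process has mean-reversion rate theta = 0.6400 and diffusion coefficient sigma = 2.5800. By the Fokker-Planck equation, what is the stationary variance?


Stationary variance = sigma^2 / (2*theta)
= 2.5800^2 / (2*0.6400)
= 6.6564 / 1.2800
= 5.2003

5.2003


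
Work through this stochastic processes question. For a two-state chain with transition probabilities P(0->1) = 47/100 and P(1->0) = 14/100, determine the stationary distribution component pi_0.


Stationary distribution: pi_0 = p10/(p01+p10), pi_1 = p01/(p01+p10)
p01 = 0.4700, p10 = 0.1400
pi_0 = 0.2295

0.2295


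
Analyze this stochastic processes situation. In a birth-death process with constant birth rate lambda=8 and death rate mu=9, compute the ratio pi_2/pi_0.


For birth-death process, pi_n/pi_0 = (lambda/mu)^n
= (8/9)^2
= 0.7901

0.7901


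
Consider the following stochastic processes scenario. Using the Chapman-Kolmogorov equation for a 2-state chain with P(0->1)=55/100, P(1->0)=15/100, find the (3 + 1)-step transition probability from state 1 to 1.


P^4 = P^3 * P^1
Computing via matrix multiplication of the transition matrix.
Entry (1,1) of P^4 = 0.7874

0.7874


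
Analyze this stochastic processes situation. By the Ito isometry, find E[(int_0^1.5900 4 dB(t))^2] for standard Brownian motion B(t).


By Ito isometry: E[(int f dB)^2] = int f^2 dt
= 4^2 * 1.5900
= 16 * 1.5900 = 25.4400

25.4400


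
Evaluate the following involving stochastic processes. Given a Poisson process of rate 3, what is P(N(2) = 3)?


P(N(t)=k) = (lambda*t)^k * exp(-lambda*t) / k!
lambda*t = 6
= 6^3 * exp(-6) / 3!
= 216 * 0.0025 / 6
= 0.0892

0.0892


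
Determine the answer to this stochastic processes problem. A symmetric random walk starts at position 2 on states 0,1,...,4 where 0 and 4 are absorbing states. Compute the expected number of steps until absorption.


For symmetric RW on 0,...,N with absorbing barriers, E(i) = i*(N-i)
E(2) = 2 * 2 = 4

4


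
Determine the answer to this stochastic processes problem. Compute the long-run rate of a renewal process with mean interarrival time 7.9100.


Long-run renewal rate = 1/E(X)
= 1/7.9100
= 0.1264

0.1264


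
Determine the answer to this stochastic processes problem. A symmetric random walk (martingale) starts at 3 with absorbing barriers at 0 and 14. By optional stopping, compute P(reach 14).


By optional stopping theorem: E(M at tau) = M(0) = 3
P(hit 14)*14 + P(hit 0)*0 = 3
P(hit 14) = (3 - 0)/(14 - 0) = 3/14 = 0.2143

0.2143


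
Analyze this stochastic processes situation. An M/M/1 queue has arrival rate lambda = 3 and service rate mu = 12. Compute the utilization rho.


rho = lambda/mu
= 3/12
= 0.2500

0.2500


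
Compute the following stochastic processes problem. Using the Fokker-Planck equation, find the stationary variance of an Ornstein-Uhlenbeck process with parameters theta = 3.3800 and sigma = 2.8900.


Stationary variance = sigma^2 / (2*theta)
= 2.8900^2 / (2*3.3800)
= 8.3521 / 6.7600
= 1.2355

1.2355


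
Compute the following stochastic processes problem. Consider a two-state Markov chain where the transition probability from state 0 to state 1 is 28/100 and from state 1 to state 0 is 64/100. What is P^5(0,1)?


Computing P^5 by matrix multiplication.
P = [[0.7200, 0.2800], [0.6400, 0.3600]]
After raising P to the power 5:
P^5(0,1) = 0.3043

0.3043


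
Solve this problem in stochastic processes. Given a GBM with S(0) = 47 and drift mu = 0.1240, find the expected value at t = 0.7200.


E[S(t)] = S(0) * exp(mu * t)
= 47 * exp(0.1240 * 0.7200)
= 47 * 1.0934
= 51.3892

51.3892


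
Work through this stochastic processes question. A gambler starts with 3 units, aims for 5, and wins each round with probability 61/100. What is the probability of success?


Gambler's ruin formula:
r = q/p = 0.3900/0.6100 = 0.6393
P(win) = (1 - r^i)/(1 - r^N)
= (1 - 0.6393^3)/(1 - 0.6393^5)
= 0.8270

0.8270


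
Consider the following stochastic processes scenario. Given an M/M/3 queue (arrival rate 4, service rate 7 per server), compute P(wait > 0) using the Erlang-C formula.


a = lambda/mu = 0.5714
rho = a/c = 0.1905
Erlang-C formula applied:
C(c,a) = 0.0217

0.0217


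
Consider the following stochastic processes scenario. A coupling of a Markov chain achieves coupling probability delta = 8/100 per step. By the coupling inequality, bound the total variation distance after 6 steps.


TV distance bound <= (1-delta)^n
= (1 - 0.0800)^6
= 0.9200^6
= 0.6064

0.6064


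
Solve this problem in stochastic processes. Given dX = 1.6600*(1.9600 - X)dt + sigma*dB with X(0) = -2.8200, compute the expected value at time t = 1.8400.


E[X(t)] = mu + (X(0) - mu)*exp(-theta*t)
= 1.9600 + (-2.8200 - 1.9600)*exp(-1.6600*1.8400)
= 1.9600 + -4.7800 * 0.0472
= 1.7346

1.7346


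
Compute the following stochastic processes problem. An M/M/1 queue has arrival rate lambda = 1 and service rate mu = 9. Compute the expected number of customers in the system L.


rho = 1/9 = 0.1111
L = rho/(1-rho)
= 0.1111/0.8889
= 0.1250

0.1250


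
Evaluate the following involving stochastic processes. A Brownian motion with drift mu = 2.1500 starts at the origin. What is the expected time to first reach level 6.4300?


Expected first passage time = a/mu
= 6.4300/2.1500
= 2.9907

2.9907


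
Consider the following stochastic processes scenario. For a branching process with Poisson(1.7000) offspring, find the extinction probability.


Since mu = 1.7000 > 1, extinction prob q < 1.
Solve s = exp(mu*(s-1)) iteratively.
q = 0.3088

0.3088


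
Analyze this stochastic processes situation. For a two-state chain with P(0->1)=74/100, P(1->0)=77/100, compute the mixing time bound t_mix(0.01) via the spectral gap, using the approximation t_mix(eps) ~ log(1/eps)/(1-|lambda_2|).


lambda_2 = |1 - p01 - p10| = |1 - 0.7400 - 0.7700| = 0.5100
t_mix ~ log(1/eps)/(1 - |lambda_2|)
= log(100)/(1 - 0.5100) = 4.6052/0.4900
= 9.3983

9.3983


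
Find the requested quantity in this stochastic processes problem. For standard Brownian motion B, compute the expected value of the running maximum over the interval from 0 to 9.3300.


E(max B(s)) = sqrt(2t/pi)
= sqrt(2*9.3300/pi)
= sqrt(5.9397)
= 2.4371

2.4371


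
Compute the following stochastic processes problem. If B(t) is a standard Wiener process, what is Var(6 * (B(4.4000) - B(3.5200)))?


Var(alpha*(B(t)-B(s))) = alpha^2 * (t-s)
= 6^2 * (4.4000 - 3.5200)
= 36 * 0.8800
= 31.6800

31.6800


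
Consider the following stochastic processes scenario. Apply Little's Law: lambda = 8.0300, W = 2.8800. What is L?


Little's Law: L = lambda * W
= 8.0300 * 2.8800
= 23.1264

23.1264


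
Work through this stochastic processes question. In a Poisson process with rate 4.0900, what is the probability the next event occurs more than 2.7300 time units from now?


P(X > t) = exp(-lambda * t)
= exp(-4.0900 * 2.7300)
= exp(-11.1657) = 1.4151e-05

1.4151e-05


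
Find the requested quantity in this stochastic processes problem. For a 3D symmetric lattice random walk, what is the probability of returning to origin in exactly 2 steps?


P(return in 2 steps) = P(reverse first step) = 1/(2d)
= 1/6
= 0.1667

0.1667


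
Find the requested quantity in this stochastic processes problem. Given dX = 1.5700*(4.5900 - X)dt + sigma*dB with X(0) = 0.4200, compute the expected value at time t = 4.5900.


E[X(t)] = mu + (X(0) - mu)*exp(-theta*t)
= 4.5900 + (0.4200 - 4.5900)*exp(-1.5700*4.5900)
= 4.5900 + -4.1700 * 7.4190e-04
= 4.5869

4.5869


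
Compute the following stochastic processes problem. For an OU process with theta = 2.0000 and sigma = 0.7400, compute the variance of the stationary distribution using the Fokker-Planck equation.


Stationary variance = sigma^2 / (2*theta)
= 0.7400^2 / (2*2.0000)
= 0.5476 / 4.0000
= 0.1369

0.1369


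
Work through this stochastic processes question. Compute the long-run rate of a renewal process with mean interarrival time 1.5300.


Long-run renewal rate = 1/E(X)
= 1/1.5300
= 0.6536

0.6536


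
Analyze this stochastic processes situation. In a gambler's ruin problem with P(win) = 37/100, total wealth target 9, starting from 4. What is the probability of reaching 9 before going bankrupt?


Gambler's ruin formula:
r = q/p = 0.6300/0.3700 = 1.7027
P(win) = (1 - r^i)/(1 - r^N)
= (1 - 1.7027^4)/(1 - 1.7027^9)
= 0.0621

0.0621


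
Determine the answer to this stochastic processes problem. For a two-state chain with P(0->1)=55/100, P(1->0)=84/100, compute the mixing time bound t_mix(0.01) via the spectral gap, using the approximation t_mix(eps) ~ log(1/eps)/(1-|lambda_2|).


lambda_2 = |1 - p01 - p10| = |1 - 0.5500 - 0.8400| = 0.3900
t_mix ~ log(1/eps)/(1 - |lambda_2|)
= log(100)/(1 - 0.3900) = 4.6052/0.6100
= 7.5495

7.5495


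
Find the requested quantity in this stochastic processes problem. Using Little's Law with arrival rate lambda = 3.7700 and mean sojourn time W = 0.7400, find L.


Little's Law: L = lambda * W
= 3.7700 * 0.7400
= 2.7898

2.7898


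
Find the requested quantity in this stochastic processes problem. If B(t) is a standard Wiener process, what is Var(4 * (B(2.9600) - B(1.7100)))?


Var(alpha*(B(t)-B(s))) = alpha^2 * (t-s)
= 4^2 * (2.9600 - 1.7100)
= 16 * 1.2500
= 20.0000

20.0000


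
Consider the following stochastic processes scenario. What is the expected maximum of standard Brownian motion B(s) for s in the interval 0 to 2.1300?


E(max B(s)) = sqrt(2t/pi)
= sqrt(2*2.1300/pi)
= sqrt(1.3560)
= 1.1645

1.1645


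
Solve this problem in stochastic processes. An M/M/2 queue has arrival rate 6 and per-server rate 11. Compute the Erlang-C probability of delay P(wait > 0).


a = lambda/mu = 0.5455
rho = a/c = 0.2727
Erlang-C formula applied:
C(c,a) = 0.1169

0.1169


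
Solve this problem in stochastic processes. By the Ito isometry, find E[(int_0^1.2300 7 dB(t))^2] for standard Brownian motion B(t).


By Ito isometry: E[(int f dB)^2] = int f^2 dt
= 7^2 * 1.2300
= 49 * 1.2300 = 60.2700

60.2700


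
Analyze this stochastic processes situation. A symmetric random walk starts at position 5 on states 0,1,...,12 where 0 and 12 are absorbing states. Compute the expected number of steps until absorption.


For symmetric RW on 0,...,N with absorbing barriers, E(i) = i*(N-i)
E(5) = 5 * 7 = 35

35


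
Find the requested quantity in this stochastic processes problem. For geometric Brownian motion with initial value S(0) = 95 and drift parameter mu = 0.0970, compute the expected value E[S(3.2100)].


E[S(t)] = S(0) * exp(mu * t)
= 95 * exp(0.0970 * 3.2100)
= 95 * 1.3653
= 129.7030

129.7030


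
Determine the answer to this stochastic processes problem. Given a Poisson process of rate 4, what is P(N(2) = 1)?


P(N(t)=k) = (lambda*t)^k * exp(-lambda*t) / k!
lambda*t = 8
= 8^1 * exp(-8) / 1!
= 8 * 3.3546e-04 / 1
= 0.0027

0.0027


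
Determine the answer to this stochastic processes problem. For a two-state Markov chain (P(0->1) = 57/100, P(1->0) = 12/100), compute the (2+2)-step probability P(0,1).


P^4 = P^2 * P^2
Computing via matrix multiplication of the transition matrix.
Entry (0,1) of P^4 = 0.8185

0.8185


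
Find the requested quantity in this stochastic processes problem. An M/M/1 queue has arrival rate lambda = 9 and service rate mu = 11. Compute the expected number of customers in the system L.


rho = 9/11 = 0.8182
L = rho/(1-rho)
= 0.8182/0.1818
= 4.5000

4.5000


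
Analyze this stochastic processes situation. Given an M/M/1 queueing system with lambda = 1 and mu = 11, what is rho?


rho = lambda/mu
= 1/11
= 0.0909

0.0909


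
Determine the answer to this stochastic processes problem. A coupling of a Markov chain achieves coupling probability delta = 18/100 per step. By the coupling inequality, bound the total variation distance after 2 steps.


TV distance bound <= (1-delta)^n
= (1 - 0.1800)^2
= 0.8200^2
= 0.6724

0.6724


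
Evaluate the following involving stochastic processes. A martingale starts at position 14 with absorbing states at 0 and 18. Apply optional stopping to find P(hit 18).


By optional stopping theorem: E(M at tau) = M(0) = 14
P(hit 18)*18 + P(hit 0)*0 = 14
P(hit 18) = (14 - 0)/(18 - 0) = 7/9 = 0.7778

0.7778


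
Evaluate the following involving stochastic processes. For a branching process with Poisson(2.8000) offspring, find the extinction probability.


Since mu = 2.8000 > 1, extinction prob q < 1.
Solve s = exp(mu*(s-1)) iteratively.
q = 0.0750

0.0750


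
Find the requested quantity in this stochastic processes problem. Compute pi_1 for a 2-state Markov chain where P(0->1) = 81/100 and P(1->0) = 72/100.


Stationary distribution: pi_0 = p10/(p01+p10), pi_1 = p01/(p01+p10)
p01 = 0.8100, p10 = 0.7200
pi_1 = 0.5294

0.5294


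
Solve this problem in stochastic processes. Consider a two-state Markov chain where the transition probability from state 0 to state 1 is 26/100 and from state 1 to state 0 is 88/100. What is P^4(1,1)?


Computing P^4 by matrix multiplication.
P = [[0.7400, 0.2600], [0.8800, 0.1200]]
After raising P to the power 4:
P^4(1,1) = 0.2284

0.2284


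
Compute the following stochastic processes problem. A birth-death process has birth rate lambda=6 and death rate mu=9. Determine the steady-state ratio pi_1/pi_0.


For birth-death process, pi_n/pi_0 = (lambda/mu)^n
= (6/9)^1
= 0.6667

0.6667


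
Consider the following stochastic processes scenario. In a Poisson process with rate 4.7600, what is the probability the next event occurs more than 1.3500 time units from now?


P(X > t) = exp(-lambda * t)
= exp(-4.7600 * 1.3500)
= exp(-6.4260) = 0.0016

0.0016


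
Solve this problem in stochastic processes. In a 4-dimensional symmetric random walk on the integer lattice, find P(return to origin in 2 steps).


P(return in 2 steps) = P(reverse first step) = 1/(2d)
= 1/8
= 0.1250

0.1250


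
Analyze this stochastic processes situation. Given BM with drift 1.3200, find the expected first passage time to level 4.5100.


Expected first passage time = a/mu
= 4.5100/1.3200
= 3.4167

3.4167


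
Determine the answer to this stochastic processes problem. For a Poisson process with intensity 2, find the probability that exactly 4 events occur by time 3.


P(N(t)=k) = (lambda*t)^k * exp(-lambda*t) / k!
lambda*t = 6
= 6^4 * exp(-6) / 4!
= 1296 * 0.0025 / 24
= 0.1339

0.1339


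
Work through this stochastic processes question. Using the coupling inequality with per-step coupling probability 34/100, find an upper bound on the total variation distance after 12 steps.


TV distance bound <= (1-delta)^n
= (1 - 0.3400)^12
= 0.6600^12
= 0.0068

0.0068


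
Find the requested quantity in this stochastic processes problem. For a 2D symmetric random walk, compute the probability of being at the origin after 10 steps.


P = C(10,5)^2 / 4^10
= 252^2 / 1048576
= 63504 / 1048576
= 0.0606

0.0606


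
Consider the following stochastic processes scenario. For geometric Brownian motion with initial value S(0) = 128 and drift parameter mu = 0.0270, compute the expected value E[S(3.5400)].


E[S(t)] = S(0) * exp(mu * t)
= 128 * exp(0.0270 * 3.5400)
= 128 * 1.1003
= 140.8380

140.8380


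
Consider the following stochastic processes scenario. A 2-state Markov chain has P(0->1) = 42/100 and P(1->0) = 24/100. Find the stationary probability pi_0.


Stationary distribution: pi_0 = p10/(p01+p10), pi_1 = p01/(p01+p10)
p01 = 0.4200, p10 = 0.2400
pi_0 = 0.3636

0.3636


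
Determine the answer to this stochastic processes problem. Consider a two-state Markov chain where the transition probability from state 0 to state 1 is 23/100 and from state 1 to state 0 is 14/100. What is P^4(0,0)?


Computing P^4 by matrix multiplication.
P = [[0.7700, 0.2300], [0.1400, 0.8600]]
After raising P to the power 4:
P^4(0,0) = 0.4763

0.4763


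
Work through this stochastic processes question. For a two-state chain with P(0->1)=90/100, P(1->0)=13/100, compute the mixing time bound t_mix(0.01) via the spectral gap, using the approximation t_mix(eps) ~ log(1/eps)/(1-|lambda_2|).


lambda_2 = |1 - p01 - p10| = |1 - 0.9000 - 0.1300| = 0.0300
t_mix ~ log(1/eps)/(1 - |lambda_2|)
= log(100)/(1 - 0.0300) = 4.6052/0.9700
= 4.7476

4.7476


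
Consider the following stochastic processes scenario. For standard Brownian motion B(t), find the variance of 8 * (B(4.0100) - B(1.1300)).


Var(alpha*(B(t)-B(s))) = alpha^2 * (t-s)
= 8^2 * (4.0100 - 1.1300)
= 64 * 2.8800
= 184.3200

184.3200


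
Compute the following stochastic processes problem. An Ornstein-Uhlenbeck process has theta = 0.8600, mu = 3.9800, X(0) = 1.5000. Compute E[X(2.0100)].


E[X(t)] = mu + (X(0) - mu)*exp(-theta*t)
= 3.9800 + (1.5000 - 3.9800)*exp(-0.8600*2.0100)
= 3.9800 + -2.4800 * 0.1775
= 3.5397

3.5397


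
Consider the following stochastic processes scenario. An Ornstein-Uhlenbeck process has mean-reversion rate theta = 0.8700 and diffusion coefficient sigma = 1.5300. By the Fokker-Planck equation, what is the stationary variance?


Stationary variance = sigma^2 / (2*theta)
= 1.5300^2 / (2*0.8700)
= 2.3409 / 1.7400
= 1.3453

1.3453


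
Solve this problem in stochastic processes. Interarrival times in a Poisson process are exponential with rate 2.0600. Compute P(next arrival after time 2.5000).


P(X > t) = exp(-lambda * t)
= exp(-2.0600 * 2.5000)
= exp(-5.1500) = 0.0058

0.0058


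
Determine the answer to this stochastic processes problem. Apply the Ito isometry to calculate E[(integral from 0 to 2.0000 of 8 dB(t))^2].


By Ito isometry: E[(int f dB)^2] = int f^2 dt
= 8^2 * 2.0000
= 64 * 2.0000 = 128.0000

128.0000


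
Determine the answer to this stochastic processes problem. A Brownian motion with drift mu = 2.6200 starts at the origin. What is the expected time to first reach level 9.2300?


Expected first passage time = a/mu
= 9.2300/2.6200
= 3.5229

3.5229


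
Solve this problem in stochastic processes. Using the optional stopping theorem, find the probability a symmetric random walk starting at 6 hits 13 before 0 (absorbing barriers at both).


By optional stopping theorem: E(M at tau) = M(0) = 6
P(hit 13)*13 + P(hit 0)*0 = 6
P(hit 13) = (6 - 0)/(13 - 0) = 6/13 = 0.4615

0.4615


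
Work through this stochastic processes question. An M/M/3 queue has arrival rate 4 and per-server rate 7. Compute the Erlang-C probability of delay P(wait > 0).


a = lambda/mu = 0.5714
rho = a/c = 0.1905
Erlang-C formula applied:
C(c,a) = 0.0217

0.0217


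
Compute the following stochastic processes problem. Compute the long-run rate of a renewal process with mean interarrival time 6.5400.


Long-run renewal rate = 1/E(X)
= 1/6.5400
= 0.1529

0.1529


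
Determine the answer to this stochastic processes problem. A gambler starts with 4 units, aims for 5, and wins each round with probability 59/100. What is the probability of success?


Gambler's ruin formula:
r = q/p = 0.4100/0.5900 = 0.6949
P(win) = (1 - r^i)/(1 - r^N)
= (1 - 0.6949^4)/(1 - 0.6949^5)
= 0.9151

0.9151


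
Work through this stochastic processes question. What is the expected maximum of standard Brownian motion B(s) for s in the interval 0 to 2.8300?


E(max B(s)) = sqrt(2t/pi)
= sqrt(2*2.8300/pi)
= sqrt(1.8016)
= 1.3422

1.3422


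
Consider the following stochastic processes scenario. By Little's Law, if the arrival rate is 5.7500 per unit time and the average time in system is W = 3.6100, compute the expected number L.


Little's Law: L = lambda * W
= 5.7500 * 3.6100
= 20.7575

20.7575


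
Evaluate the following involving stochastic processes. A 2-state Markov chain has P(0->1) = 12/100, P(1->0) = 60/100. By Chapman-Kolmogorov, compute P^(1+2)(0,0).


P^3 = P^1 * P^2
Computing via matrix multiplication of the transition matrix.
Entry (0,0) of P^3 = 0.8370

0.8370


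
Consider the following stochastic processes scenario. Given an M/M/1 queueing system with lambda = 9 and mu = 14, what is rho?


rho = lambda/mu
= 9/14
= 0.6429

0.6429


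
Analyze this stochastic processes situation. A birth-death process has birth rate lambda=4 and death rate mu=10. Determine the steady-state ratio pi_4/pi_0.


For birth-death process, pi_n/pi_0 = (lambda/mu)^n
= (4/10)^4
= 0.0256

0.0256


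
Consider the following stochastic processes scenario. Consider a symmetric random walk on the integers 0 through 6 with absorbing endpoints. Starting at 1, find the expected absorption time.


For symmetric RW on 0,...,N with absorbing barriers, E(i) = i*(N-i)
E(1) = 1 * 5 = 5

5


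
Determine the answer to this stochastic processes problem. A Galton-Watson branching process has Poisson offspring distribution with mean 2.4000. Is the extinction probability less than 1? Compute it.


Since mu = 2.4000 > 1, extinction prob q < 1.
Solve s = exp(mu*(s-1)) iteratively.
q = 0.1214

0.1214


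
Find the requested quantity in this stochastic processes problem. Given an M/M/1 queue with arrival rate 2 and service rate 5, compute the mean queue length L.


rho = 2/5 = 0.4000
L = rho/(1-rho)
= 0.4000/0.6000
= 0.6667

0.6667


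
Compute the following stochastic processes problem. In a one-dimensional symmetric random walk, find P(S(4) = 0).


P(S(4) = 0) = C(4,2) / 4^2
= 6 / 16
= 0.3750

0.3750


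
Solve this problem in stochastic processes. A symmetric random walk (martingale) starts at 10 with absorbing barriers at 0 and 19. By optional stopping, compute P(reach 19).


By optional stopping theorem: E(M at tau) = M(0) = 10
P(hit 19)*19 + P(hit 0)*0 = 10
P(hit 19) = (10 - 0)/(19 - 0) = 10/19 = 0.5263

0.5263


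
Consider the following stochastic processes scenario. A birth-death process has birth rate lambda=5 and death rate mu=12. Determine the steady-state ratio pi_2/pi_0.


For birth-death process, pi_n/pi_0 = (lambda/mu)^n
= (5/12)^2
= 0.1736

0.1736


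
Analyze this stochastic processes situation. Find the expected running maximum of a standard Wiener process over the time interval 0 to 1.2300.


E(max B(s)) = sqrt(2t/pi)
= sqrt(2*1.2300/pi)
= sqrt(0.7830)
= 0.8849

0.8849


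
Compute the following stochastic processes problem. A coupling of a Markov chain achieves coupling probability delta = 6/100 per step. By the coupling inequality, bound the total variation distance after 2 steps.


TV distance bound <= (1-delta)^n
= (1 - 0.0600)^2
= 0.9400^2
= 0.8836

0.8836


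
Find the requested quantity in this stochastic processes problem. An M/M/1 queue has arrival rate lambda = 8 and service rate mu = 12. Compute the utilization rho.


rho = lambda/mu
= 8/12
= 0.6667

0.6667


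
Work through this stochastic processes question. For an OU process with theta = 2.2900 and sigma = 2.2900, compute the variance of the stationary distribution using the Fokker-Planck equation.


Stationary variance = sigma^2 / (2*theta)
= 2.2900^2 / (2*2.2900)
= 5.2441 / 4.5800
= 1.1450

1.1450


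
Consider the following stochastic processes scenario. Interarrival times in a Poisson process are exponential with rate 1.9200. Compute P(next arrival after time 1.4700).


P(X > t) = exp(-lambda * t)
= exp(-1.9200 * 1.4700)
= exp(-2.8224) = 0.0595

0.0595


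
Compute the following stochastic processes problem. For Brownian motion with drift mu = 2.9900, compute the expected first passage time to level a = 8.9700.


Expected first passage time = a/mu
= 8.9700/2.9900
= 3.0000

3.0000


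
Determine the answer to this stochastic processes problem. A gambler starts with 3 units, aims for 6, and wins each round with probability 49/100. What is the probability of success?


Gambler's ruin formula:
r = q/p = 0.5100/0.4900 = 1.0408
P(win) = (1 - r^i)/(1 - r^N)
= (1 - 1.0408^3)/(1 - 1.0408^6)
= 0.4700

0.4700


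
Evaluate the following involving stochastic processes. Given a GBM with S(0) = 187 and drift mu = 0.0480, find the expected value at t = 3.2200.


E[S(t)] = S(0) * exp(mu * t)
= 187 * exp(0.0480 * 3.2200)
= 187 * 1.1671
= 218.2560

218.2560


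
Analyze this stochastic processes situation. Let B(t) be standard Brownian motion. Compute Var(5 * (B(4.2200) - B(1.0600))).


Var(alpha*(B(t)-B(s))) = alpha^2 * (t-s)
= 5^2 * (4.2200 - 1.0600)
= 25 * 3.1600
= 79.0000

79.0000


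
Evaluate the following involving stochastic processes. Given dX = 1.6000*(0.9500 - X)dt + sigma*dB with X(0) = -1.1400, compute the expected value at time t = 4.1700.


E[X(t)] = mu + (X(0) - mu)*exp(-theta*t)
= 0.9500 + (-1.1400 - 0.9500)*exp(-1.6000*4.1700)
= 0.9500 + -2.0900 * 0.0013
= 0.9474

0.9474


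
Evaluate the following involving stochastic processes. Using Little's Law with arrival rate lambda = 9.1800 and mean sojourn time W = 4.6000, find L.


Little's Law: L = lambda * W
= 9.1800 * 4.6000
= 42.2280

42.2280


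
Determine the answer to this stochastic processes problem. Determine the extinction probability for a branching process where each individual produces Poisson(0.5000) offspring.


Since mu = 0.5000 <= 1, extinction probability = 1.

1.0000


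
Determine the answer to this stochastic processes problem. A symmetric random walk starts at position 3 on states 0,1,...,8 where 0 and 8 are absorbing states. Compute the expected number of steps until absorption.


For symmetric RW on 0,...,N with absorbing barriers, E(i) = i*(N-i)
E(3) = 3 * 5 = 15

15


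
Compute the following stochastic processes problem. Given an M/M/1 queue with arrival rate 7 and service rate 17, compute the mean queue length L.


rho = 7/17 = 0.4118
L = rho/(1-rho)
= 0.4118/0.5882
= 0.7000

0.7000


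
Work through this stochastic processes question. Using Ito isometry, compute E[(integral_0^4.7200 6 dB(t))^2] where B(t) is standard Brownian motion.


By Ito isometry: E[(int f dB)^2] = int f^2 dt
= 6^2 * 4.7200
= 36 * 4.7200 = 169.9200

169.9200


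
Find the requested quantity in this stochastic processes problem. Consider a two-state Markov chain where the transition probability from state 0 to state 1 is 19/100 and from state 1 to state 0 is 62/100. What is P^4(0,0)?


Computing P^4 by matrix multiplication.
P = [[0.8100, 0.1900], [0.6200, 0.3800]]
After raising P to the power 4:
P^4(0,0) = 0.7657

0.7657


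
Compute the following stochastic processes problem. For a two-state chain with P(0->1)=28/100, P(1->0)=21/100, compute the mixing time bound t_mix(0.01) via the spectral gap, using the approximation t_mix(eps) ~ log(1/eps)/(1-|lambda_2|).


lambda_2 = |1 - p01 - p10| = |1 - 0.2800 - 0.2100| = 0.5100
t_mix ~ log(1/eps)/(1 - |lambda_2|)
= log(100)/(1 - 0.5100) = 4.6052/0.4900
= 9.3983

9.3983


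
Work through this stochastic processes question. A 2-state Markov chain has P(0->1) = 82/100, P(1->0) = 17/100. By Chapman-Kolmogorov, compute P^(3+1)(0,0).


P^4 = P^3 * P^1
Computing via matrix multiplication of the transition matrix.
Entry (0,0) of P^4 = 0.1717

0.1717


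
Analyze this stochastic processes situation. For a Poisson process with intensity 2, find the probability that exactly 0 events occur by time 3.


P(N(t)=k) = (lambda*t)^k * exp(-lambda*t) / k!
lambda*t = 6
= 6^0 * exp(-6) / 0!
= 1 * 0.0025 / 1
= 0.0025

0.0025
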